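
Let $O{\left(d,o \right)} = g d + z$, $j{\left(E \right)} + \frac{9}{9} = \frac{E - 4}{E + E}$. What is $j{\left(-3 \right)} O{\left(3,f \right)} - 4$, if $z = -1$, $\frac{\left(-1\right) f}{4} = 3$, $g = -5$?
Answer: $- \frac{20}{3} \approx -6.6667$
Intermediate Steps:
$f = -12$ ($f = \left(-4\right) 3 = -12$)
$j{\left(E \right)} = -1 + \frac{-4 + E}{2 E}$ ($j{\left(E \right)} = -1 + \frac{E - 4}{E + E} = -1 + \frac{-4 + E}{2 E}$)
$O{\left(d,o \right)} = -1 - 5 d$ ($O{\left(d,o \right)} = - 5 d - 1 = -1 - 5 d$)
$j{\left(-3 \right)} O{\left(3,f \right)} - 4 = \frac{-4 - -3}{2 \left(-3\right)} \left(-1 - 15\right) - 4 = \frac{1}{2} \left(- \frac{1}{3}\right) \left(-4 + 3\right) \left(-1 - 15\right) + \left(-5 + 1\right) = \frac{1}{2} \left(- \frac{1}{3}\right) \left(-1\right) \left(-16\right) - 4 = \frac{1}{6} \left(-16\right) - 4 = - \frac{8}{3} - 4 = - \frac{20}{3}$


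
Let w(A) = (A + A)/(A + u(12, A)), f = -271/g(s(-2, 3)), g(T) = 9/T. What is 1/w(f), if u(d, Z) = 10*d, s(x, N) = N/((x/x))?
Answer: -89/542 ≈ -0.16421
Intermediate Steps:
s(x, N) = N (s(x, N) = N/1 = N*1 = N)
f = -271/3 (f = -271/(9/3) = -271/(9*(⅓)) = -271/3 ≈ -90.333)
w(A) = 2*A/(120 + A) (w(A) = (A + A)/(A + 10*12) = (2*A)/(A + 120) = (2*A)/(120 + A) = 2*A/(120 + A))
1/w(f) = 1/(2*(-271/3)/(120 - 271/3)) = 1/(2*(-271/3)/(89/3)) = 1/(2*(-271/3)*(3/89)) = 1/(-542/89) = -89/542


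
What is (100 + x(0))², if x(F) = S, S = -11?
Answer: 7921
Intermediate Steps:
x(F) = -11
(100 + x(0))² = (100 - 11)² = 89² = 7921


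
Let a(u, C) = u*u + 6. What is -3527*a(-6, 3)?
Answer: -148134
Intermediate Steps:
a(u, C) = 6 + u² (a(u, C) = u² + 6 = 6 + u²)
-3527*a(-6, 3) = -3527*(6 + (-6)²) = -3527*(6 + 36) = -3527*42 = -148134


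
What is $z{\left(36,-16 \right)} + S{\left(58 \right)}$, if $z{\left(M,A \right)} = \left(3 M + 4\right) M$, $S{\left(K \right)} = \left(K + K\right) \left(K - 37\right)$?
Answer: $6468$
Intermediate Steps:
$S{\left(K \right)} = 2 K \left(-37 + K\right)$
$z{\left(M,A \right)} = M \left(4 + 3 M\right)$ ($z{\left(M,A \right)} = \left(4 + 3 M\right) M = M \left(4 + 3 M\right)$)
$z{\left(36,-16 \right)} + S{\left(58 \right)} = 36 \left(4 + 3 \cdot 36\right) + 2 \cdot 58 \left(-37 + 58\right) = 36 \left(4 + 108\right) + 2 \cdot 58 \cdot 21 = 36 \cdot 112 + 2436 = 4032 + 2436 = 6468$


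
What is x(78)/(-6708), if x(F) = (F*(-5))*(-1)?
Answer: -5/86 ≈ -0.058140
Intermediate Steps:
x(F) = 5*F (x(F) = -5*F*(-1) = 5*F)
x(78)/(-6708) = (5*78)/(-6708) = 390*(-1/6708) = -5/86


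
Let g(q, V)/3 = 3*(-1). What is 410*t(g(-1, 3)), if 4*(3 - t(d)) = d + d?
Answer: 3075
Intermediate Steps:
g(q, V) = -9 (g(q, V) = 3*(3*(-1)) = 3*(-3) = -9)
t(d) = 3 - d/2 (t(d) = 3 - (d + d)/4 = 3 - d/2)
410*t(g(-1, 3)) = 410*(3 - ½*(-9)) = 410*(3 + 9/2) = 410*(15/2) = 3075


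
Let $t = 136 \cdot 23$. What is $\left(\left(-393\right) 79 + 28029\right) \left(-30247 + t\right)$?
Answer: $81845142$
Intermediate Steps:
$t = 3128$
$\left(\left(-393\right) 79 + 28029\right) \left(-30247 + t\right) = \left(\left(-393\right) 79 + 28029\right) \left(-30247 + 3128\right) = \left(-31047 + 28029\right) \left(-27119\right) = \left(-3018\right) \left(-27119\right) = 81845142$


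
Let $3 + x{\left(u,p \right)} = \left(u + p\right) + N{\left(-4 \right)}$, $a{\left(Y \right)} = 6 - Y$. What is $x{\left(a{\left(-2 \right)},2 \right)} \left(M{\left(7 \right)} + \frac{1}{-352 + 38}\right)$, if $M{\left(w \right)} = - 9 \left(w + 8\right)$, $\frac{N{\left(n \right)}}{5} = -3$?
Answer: $\frac{169564}{157} \approx 1080.0$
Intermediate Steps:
$N{\left(n \right)} = -15$ ($N{\left(n \right)} = 5 \left(-3\right) = -15$)
$M{\left(w \right)} = -72 - 9 w$ ($M{\left(w \right)} = - 9 \left(8 + w\right) = -72 - 9 w$)
$x{\left(u,p \right)} = -18 + p + u$ ($x{\left(u,p \right)} = -3 - \left(15 - p - u\right) = -3 + \left(-15 + p + u\right) = -18 + p + u$)
$x{\left(a{\left(-2 \right)},2 \right)} \left(M{\left(7 \right)} + \frac{1}{-352 + 38}\right) = \left(-18 + 2 + \left(6 - -2\right)\right) \left(\left(-72 - 63\right) + \frac{1}{-352 + 38}\right) = \left(-18 + 2 + \left(6 + 2\right)\right) \left(\left(-72 - 63\right) + \frac{1}{-314}\right) = \left(-18 + 2 + 8\right) \left(-135 - \frac{1}{314}\right) = \left(-8\right) \left(- \frac{42391}{314}\right) = \frac{169564}{157}$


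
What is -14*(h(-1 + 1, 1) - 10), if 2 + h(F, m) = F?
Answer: 168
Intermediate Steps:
h(F, m) = -2 + F
-14*(h(-1 + 1, 1) - 10) = -14*((-2 + (-1 + 1)) - 10) = -14*((-2 + 0) - 10) = -14*(-2 - 10) = -14*(-12) = 168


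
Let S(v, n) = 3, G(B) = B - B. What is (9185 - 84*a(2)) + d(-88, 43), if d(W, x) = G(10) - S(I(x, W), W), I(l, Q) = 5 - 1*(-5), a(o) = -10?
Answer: 10022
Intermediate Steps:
G(B) = 0
I(l, Q) = 10 (I(l, Q) = 5 + 5 = 10)
d(W, x) = -3 (d(W, x) = 0 - 1*3 = 0 - 3 = -3)
(9185 - 84*a(2)) + d(-88, 43) = (9185 - 84*(-10)) - 3 = (9185 + 840) - 3 = 10025 - 3 = 10022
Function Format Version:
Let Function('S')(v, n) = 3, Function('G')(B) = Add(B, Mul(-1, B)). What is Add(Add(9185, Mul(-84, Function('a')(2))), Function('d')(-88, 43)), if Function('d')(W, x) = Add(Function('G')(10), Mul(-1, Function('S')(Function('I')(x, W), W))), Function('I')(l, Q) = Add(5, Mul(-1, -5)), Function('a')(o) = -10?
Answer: 10022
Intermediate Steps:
Function('G')(B) = 0
Function('I')(l, Q) = 10 (Function('I')(l, Q) = Add(5, 5) = 10)
Function('d')(W, x) = -3 (Function('d')(W, x) = Add(0, Mul(-1, 3)) = Add(0, -3) = -3)
Add(Add(9185, Mul(-84, Function('a')(2))), Function('d')(-88, 43)) = Add(Add(9185, Mul(-84, -10)), -3) = Add(Add(9185, 840), -3) = Add(10025, -3) = 10022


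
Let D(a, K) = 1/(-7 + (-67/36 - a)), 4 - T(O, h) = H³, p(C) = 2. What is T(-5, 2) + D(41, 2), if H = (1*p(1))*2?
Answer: -107736/1795 ≈ -60.020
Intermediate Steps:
H = 4 (H = (1*2)*2 = 2*2 = 4)
T(O, h) = -60 (T(O, h) = 4 - 1*4³ = 4 - 1*64 = 4 - 64 = -60)
D(a, K) = 1/(-319/36 - a) (D(a, K) = 1/(-7 + (-67*1/36 - a)) = 1/(-7 + (-67/36 - a)) = 1/(-319/36 - a))
T(-5, 2) + D(41, 2) = -60 - 36/(319 + 36*41) = -60 - 36/(319 + 1476) = -60 - 36/1795 = -107736/1795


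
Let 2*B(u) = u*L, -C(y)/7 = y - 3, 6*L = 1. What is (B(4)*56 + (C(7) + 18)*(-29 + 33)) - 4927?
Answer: -14845/3 ≈ -4948.3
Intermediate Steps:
L = ⅙ (L = (⅙)*1 = ⅙ ≈ 0.16667)
C(y) = 21 - 7*y (C(y) = -7*(y - 3) = -7*(-3 + y) = 21 - 7*y)
B(u) = u/12 (B(u) = (u*(⅙))/2 = (u/6)/2 = u/12)
(B(4)*56 + (C(7) + 18)*(-29 + 33)) - 4927 = (((1/12)*4)*56 + ((21 - 7*7) + 18)*(-29 + 33)) - 4927 = ((⅓)*56 + ((21 - 49) + 18)*4) - 4927 = (56/3 + (-28 + 18)*4) - 4927 = (56/3 - 10*4) - 4927 = (56/3 - 40) - 4927 = -64/3 - 4927 = -14845/3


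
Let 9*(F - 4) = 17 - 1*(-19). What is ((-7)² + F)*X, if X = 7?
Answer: 399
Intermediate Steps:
F = 8 (F = 4 + (17 - 1*(-19))/9 = 4 + (17 + 19)/9 = 4 + (⅑)*36 = 4 + 4 = 8)
((-7)² + F)*X = ((-7)² + 8)*7 = (49 + 8)*7 = 57*7 = 399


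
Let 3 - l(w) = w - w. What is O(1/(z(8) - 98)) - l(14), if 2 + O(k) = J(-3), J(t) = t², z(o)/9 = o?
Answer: 4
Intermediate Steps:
z(o) = 9*o
l(w) = 3 (l(w) = 3 - (w - w) = 3 - 1*0 = 3 + 0 = 3)
O(k) = 7 (O(k) = -2 + (-3)² = -2 + 9 = 7)
O(1/(z(8) - 98)) - l(14) = 7 - 1*3 = 7 - 3 = 4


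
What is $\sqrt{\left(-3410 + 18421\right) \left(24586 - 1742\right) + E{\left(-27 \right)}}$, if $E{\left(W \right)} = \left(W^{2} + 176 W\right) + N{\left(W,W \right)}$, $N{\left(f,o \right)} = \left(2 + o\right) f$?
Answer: $4 \sqrt{21431746} \approx 18518.0$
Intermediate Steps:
$N{\left(f,o \right)} = f \left(2 + o\right)$
$E{\left(W \right)} = W^{2} + 176 W + W \left(2 + W\right)$ ($E{\left(W \right)} = \left(W^{2} + 176 W\right) + W \left(2 + W\right) = W^{2} + 176 W + W \left(2 + W\right)$)
$\sqrt{\left(-3410 + 18421\right) \left(24586 - 1742\right) + E{\left(-27 \right)}} = \sqrt{\left(-3410 + 18421\right) \left(24586 - 1742\right) + 2 \left(-27\right) \left(89 - 27\right)} = \sqrt{15011 \left(24586 - 1742\right) + 2 \left(-27\right) 62} = \sqrt{15011 \cdot 22844 - 3348} = \sqrt{342911284 - 3348} = \sqrt{342907936} = 4 \sqrt{21431746}$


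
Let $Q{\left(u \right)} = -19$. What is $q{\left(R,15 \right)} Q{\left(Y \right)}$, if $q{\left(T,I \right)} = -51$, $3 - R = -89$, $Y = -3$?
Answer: $969$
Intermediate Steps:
$R = 92$ ($R = 3 - -89 = 3 + 89 = 92$)
$q{\left(R,15 \right)} Q{\left(Y \right)} = \left(-51\right) \left(-19\right) = 969$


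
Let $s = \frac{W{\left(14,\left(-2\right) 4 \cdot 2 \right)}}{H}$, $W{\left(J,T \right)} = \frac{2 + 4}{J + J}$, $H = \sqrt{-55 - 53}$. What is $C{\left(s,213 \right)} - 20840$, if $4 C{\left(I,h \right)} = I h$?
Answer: $-20840 - \frac{71 i \sqrt{3}}{112} \approx -20840.0 - 1.098 i$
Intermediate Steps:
$H = 6 i \sqrt{3}$ ($H = \sqrt{-108} = 6 i \sqrt{3} \approx 10.392 i$)
$W{\left(J,T \right)} = \frac{3}{J}$ ($W{\left(J,T \right)} = \frac{6}{2 J} = 6 \frac{1}{2 J} = \frac{3}{J}$)
$s = - \frac{i \sqrt{3}}{84}$ ($s = \frac{3 \cdot \frac{1}{14}}{6 i \sqrt{3}} = 3 \cdot \frac{1}{14} \left(- \frac{i \sqrt{3}}{18}\right) = \frac{3 \left(- \frac{i \sqrt{3}}{18}\right)}{14} = - \frac{i \sqrt{3}}{84} \approx - 0.02062 i$)
$C{\left(I,h \right)} = \frac{I h}{4}$
$C{\left(s,213 \right)} - 20840 = \frac{1}{4} \left(- \frac{i \sqrt{3}}{84}\right) 213 - 20840 = - \frac{71 i \sqrt{3}}{112} - 20840 = -20840 - \frac{71 i \sqrt{3}}{112}$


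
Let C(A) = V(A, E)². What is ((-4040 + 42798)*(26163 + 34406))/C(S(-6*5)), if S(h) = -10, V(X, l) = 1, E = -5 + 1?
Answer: 2347533302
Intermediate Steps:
E = -4
C(A) = 1 (C(A) = 1² = 1)
((-4040 + 42798)*(26163 + 34406))/C(S(-6*5)) = ((-4040 + 42798)*(26163 + 34406))/1 = (38758*60569)*1 = 2347533302*1 = 2347533302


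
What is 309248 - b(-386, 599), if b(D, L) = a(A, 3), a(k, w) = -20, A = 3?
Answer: 309268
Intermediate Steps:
b(D, L) = -20
309248 - b(-386, 599) = 309248 - 1*(-20) = 309248 + 20 = 309268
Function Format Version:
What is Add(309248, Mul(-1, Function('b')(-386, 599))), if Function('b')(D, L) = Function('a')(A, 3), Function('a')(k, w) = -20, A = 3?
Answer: 309268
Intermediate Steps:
Function('b')(D, L) = -20
Add(309248, Mul(-1, Function('b')(-386, 599))) = Add(309248, Mul(-1, -20)) = Add(309248, 20) = 309268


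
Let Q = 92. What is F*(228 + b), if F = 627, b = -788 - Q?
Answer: -408804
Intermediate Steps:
b = -880 (b = -788 - 1*92 = -788 - 92 = -880)
F*(228 + b) = 627*(228 - 880) = 627*(-652) = -408804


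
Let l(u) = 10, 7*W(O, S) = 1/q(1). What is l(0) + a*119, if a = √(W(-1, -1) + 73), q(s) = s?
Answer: 10 + 272*√14 ≈ 1027.7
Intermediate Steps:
W(O, S) = ⅐ (W(O, S) = (⅐)/1 = (⅐)*1 = ⅐)
a = 16*√14/7 (a = √(⅐ + 73) = √(512/7) = 16*√14/7 ≈ 8.5524)
l(0) + a*119 = 10 + (16*√14/7)*119 = 10 + 272*√14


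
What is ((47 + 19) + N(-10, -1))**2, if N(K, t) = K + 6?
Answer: 3844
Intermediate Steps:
N(K, t) = 6 + K
((47 + 19) + N(-10, -1))**2 = ((47 + 19) + (6 - 10))**2 = (66 - 4)**2 = 62**2 = 3844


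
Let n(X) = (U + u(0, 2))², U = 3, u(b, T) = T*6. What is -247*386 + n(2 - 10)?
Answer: -95117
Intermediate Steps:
u(b, T) = 6*T
n(X) = 225 (n(X) = (3 + 6*2)² = (3 + 12)² = 15² = 225)
-247*386 + n(2 - 10) = -247*386 + 225 = -95342 + 225 = -95117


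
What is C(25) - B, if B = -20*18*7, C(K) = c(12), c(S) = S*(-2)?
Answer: 2496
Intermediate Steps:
c(S) = -2*S
C(K) = -24 (C(K) = -2*12 = -24)
B = -2520 (B = -360*7 = -2520)
C(25) - B = -24 - 1*(-2520) = -24 + 2520 = 2496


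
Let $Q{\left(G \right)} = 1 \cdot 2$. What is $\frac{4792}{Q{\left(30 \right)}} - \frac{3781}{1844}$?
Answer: $\frac{4414443}{1844} \approx 2393.9$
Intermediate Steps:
$Q{\left(G \right)} = 2$
$\frac{4792}{Q{\left(30 \right)}} - \frac{3781}{1844} = \frac{4792}{2} - \frac{3781}{1844} = 4792 \cdot \frac{1}{2} - \frac{3781}{1844} = 2396 - \frac{3781}{1844} = \frac{4414443}{1844}$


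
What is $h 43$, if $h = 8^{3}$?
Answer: $22016$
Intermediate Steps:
$h = 512$
$h 43 = 512 \cdot 43 = 22016$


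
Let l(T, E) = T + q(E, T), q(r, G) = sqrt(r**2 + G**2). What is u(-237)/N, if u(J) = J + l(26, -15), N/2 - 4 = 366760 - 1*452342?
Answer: 211/171156 - sqrt(901)/171156 ≈ 0.0010574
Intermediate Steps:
q(r, G) = sqrt(G**2 + r**2)
N = -171156 (N = 8 + 2*(366760 - 1*452342) = 8 + 2*(366760 - 452342) = 8 + 2*(-85582) = 8 - 171164 = -171156)
l(T, E) = T + sqrt(E**2 + T**2) (l(T, E) = T + sqrt(T**2 + E**2) = T + sqrt(E**2 + T**2))
u(J) = 26 + J + sqrt(901) (u(J) = J + (26 + sqrt((-15)**2 + 26**2)) = J + (26 + sqrt(225 + 676)) = J + (26 + sqrt(901)) = 26 + J + sqrt(901))
u(-237)/N = (26 - 237 + sqrt(901))/(-171156) = (-211 + sqrt(901))*(-1/171156) = 211/171156 - sqrt(901)/171156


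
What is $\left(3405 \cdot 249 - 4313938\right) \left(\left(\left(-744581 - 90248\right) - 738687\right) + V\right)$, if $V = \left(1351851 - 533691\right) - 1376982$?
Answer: $7390881815434$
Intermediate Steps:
$V = -558822$ ($V = 818160 - 1376982 = -558822$)
$\left(3405 \cdot 249 - 4313938\right) \left(\left(\left(-744581 - 90248\right) - 738687\right) + V\right) = \left(3405 \cdot 249 - 4313938\right) \left(\left(\left(-744581 - 90248\right) - 738687\right) - 558822\right) = \left(847845 - 4313938\right) \left(\left(-834829 - 738687\right) - 558822\right) = - 3466093 \left(-1573516 - 558822\right) = \left(-3466093\right) \left(-2132338\right) = 7390881815434$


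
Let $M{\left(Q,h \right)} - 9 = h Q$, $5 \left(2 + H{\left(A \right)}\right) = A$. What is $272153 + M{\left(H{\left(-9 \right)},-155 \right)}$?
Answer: $272751$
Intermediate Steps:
$H{\left(A \right)} = -2 + \frac{A}{5}$
$M{\left(Q,h \right)} = 9 + Q h$ ($M{\left(Q,h \right)} = 9 + h Q = 9 + Q h$)
$272153 + M{\left(H{\left(-9 \right)},-155 \right)} = 272153 + \left(9 + \left(-2 + \frac{1}{5} \left(-9\right)\right) \left(-155\right)\right) = 272153 + \left(9 + \left(-2 - \frac{9}{5}\right) \left(-155\right)\right) = 272153 + \left(9 - -589\right) = 272153 + \left(9 + 589\right) = 272153 + 598 = 272751$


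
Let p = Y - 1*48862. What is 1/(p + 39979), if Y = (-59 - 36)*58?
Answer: -1/14393 ≈ -6.9478e-5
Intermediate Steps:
Y = -5510 (Y = -95*58 = -5510)
p = -54372 (p = -5510 - 1*48862 = -5510 - 48862 = -54372)
1/(p + 39979) = 1/(-54372 + 39979) = 1/(-14393) = -1/14393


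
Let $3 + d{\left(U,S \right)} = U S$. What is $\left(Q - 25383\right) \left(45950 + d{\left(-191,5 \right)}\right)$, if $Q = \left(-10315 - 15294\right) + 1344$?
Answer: $-2233762816$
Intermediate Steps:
$d{\left(U,S \right)} = -3 + S U$ ($d{\left(U,S \right)} = -3 + U S = -3 + S U$)
$Q = -24265$ ($Q = -25609 + 1344 = -24265$)
$\left(Q - 25383\right) \left(45950 + d{\left(-191,5 \right)}\right) = \left(-24265 - 25383\right) \left(45950 + \left(-3 + 5 \left(-191\right)\right)\right) = - 49648 \left(45950 - 958\right) = \left(-49648\right) 44992 = -2233762816$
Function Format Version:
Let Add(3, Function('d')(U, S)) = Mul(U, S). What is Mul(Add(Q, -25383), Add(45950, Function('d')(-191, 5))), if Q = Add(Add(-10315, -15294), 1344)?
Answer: -2233762816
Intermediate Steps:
Function('d')(U, S) = Add(-3, Mul(S, U)) (Function('d')(U, S) = Add(-3, Mul(U, S)) = Add(-3, Mul(S, U)))
Q = -24265 (Q = Add(-25609, 1344) = -24265)
Mul(Add(Q, -25383), Add(45950, Function('d')(-191, 5))) = Mul(Add(-24265, -25383), Add(45950, Add(-3, Mul(5, -191)))) = Mul(-49648, Add(45950, Add(-3, -955))) = Mul(-49648, Add(45950, -958)) = Mul(-49648, 44992) = -2233762816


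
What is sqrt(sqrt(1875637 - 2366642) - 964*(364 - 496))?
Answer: sqrt(127248 + I*sqrt(491005)) ≈ 356.72 + 0.9822*I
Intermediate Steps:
sqrt(sqrt(1875637 - 2366642) - 964*(364 - 496)) = sqrt(sqrt(-491005) - 964*(-132)) = sqrt(I*sqrt(491005) + 127248) = sqrt(127248 + I*sqrt(491005))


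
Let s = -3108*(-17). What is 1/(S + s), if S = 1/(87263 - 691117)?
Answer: 603854/31905229943 ≈ 1.8926e-5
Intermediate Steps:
S = -1/603854 (S = 1/(-603854) = -1/603854 ≈ -1.6560e-6)
s = 52836
1/(S + s) = 1/(-1/603854 + 52836) = 1/(31905229943/603854) = 603854/31905229943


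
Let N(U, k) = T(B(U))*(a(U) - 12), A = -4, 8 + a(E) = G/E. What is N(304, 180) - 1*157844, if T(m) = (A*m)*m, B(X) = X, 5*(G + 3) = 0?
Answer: 7239084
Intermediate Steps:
G = -3 (G = -3 + (⅕)*0 = -3 + 0 = -3)
a(E) = -8 - 3/E
T(m) = -4*m² (T(m) = (-4*m)*m = -4*m²)
N(U, k) = -4*U²*(-20 - 3/U) (N(U, k) = (-4*U²)*((-8 - 3/U) - 12) = (-4*U²)*(-20 - 3/U) = -4*U²*(-20 - 3/U))
N(304, 180) - 1*157844 = 4*304*(3 + 20*304) - 1*157844 = 4*304*(3 + 6080) - 157844 = 4*304*6083 - 157844 = 7396928 - 157844 = 7239084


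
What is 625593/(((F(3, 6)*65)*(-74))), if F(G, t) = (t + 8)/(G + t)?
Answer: -5630337/67340 ≈ -83.611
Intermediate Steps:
F(G, t) = (8 + t)/(G + t)
625593/(((F(3, 6)*65)*(-74))) = 625593/(((((8 + 6)/(3 + 6))*65)*(-74))) = 625593/((((14/9)*65)*(-74))) = 625593/(((910/9)*(-74))) = 625593/(-67340/9) = 625593*(-9/67340) = -5630337/67340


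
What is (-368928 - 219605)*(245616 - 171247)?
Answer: -43768610677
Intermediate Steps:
(-368928 - 219605)*(245616 - 171247) = -588533*74369 = -43768610677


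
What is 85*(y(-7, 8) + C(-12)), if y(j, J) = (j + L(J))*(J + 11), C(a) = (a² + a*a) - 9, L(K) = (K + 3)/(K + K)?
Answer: 216325/16 ≈ 13520.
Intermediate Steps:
L(K) = (3 + K)/(2*K) (L(K) = (3 + K)/((2*K)) = (3 + K)*(1/(2*K)) = (3 + K)/(2*K))
C(a) = -9 + 2*a² (C(a) = (a² + a²) - 9 = 2*a² - 9 = -9 + 2*a²)
y(j, J) = (11 + J)*(j + (3 + J)/(2*J)) (y(j, J) = (j + (3 + J)/(2*J))*(J + 11) = (j + (3 + J)/(2*J))*(11 + J) = (11 + J)*(j + (3 + J)/(2*J)))
85*(y(-7, 8) + C(-12)) = 85*((7 + (½)*8 + 11*(-7) + (33/2)/8 + 8*(-7)) + (-9 + 2*(-12)²)) = 85*((7 + 4 - 77 + (33/2)*(⅛) - 56) + (-9 + 2*144)) = 85*((7 + 4 - 77 + 33/16 - 56) + (-9 + 288)) = 85*(-1919/16 + 279) = 85*(2545/16) = 216325/16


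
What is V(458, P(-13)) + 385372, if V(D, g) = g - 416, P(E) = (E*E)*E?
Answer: 382759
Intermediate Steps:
P(E) = E³ (P(E) = E²*E = E³)
V(D, g) = -416 + g
V(458, P(-13)) + 385372 = (-416 + (-13)³) + 385372 = (-416 - 2197) + 385372 = -2613 + 385372 = 382759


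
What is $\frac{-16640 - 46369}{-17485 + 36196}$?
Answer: $- \frac{7001}{2079} \approx -3.3675$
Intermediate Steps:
$\frac{-16640 - 46369}{-17485 + 36196} = - \frac{63009}{18711} = \left(-63009\right) \frac{1}{18711} = - \frac{7001}{2079}$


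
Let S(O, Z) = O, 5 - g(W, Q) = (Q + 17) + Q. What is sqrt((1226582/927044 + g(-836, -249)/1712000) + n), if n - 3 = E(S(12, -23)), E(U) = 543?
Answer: sqrt(13463323178226426875605)/4959685400 ≈ 23.395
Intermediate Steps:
g(W, Q) = -12 - 2*Q (g(W, Q) = 5 - ((Q + 17) + Q) = 5 - ((17 + Q) + Q) = 5 - (17 + 2*Q) = 5 + (-17 - 2*Q) = -12 - 2*Q)
n = 546 (n = 3 + 543 = 546)
sqrt((1226582/927044 + g(-836, -249)/1712000) + n) = sqrt((1226582/927044 + (-12 - 2*(-249))/1712000) + 546) = sqrt((1226582*(1/927044) + (-12 + 498)*(1/1712000)) + 546) = sqrt((613291/463522 + 486*(1/1712000)) + 546) = sqrt((613291/463522 + 243/856000) + 546) = sqrt(262544865923/198387416000 + 546) = sqrt(108582074001923/198387416000) = sqrt(13463323178226426875605)/4959685400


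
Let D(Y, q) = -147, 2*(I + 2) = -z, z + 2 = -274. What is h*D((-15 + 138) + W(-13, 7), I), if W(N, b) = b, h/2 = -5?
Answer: 1470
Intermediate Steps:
h = -10 (h = 2*(-5) = -10)
z = -276 (z = -2 - 274 = -276)
I = 136 (I = -2 + (-1*(-276))/2 = -2 + (1/2)*276 = -2 + 138 = 136)
h*D((-15 + 138) + W(-13, 7), I) = -10*(-147) = 1470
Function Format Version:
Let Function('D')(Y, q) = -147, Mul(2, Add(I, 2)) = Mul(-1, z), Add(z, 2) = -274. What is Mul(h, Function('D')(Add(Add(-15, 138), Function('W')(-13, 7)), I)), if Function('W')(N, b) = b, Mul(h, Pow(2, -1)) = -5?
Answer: 1470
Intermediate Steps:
h = -10 (h = Mul(2, -5) = -10)
z = -276 (z = Add(-2, -274) = -276)
I = 136 (I = Add(-2, Mul(Rational(1, 2), Mul(-1, -276))) = Add(-2, Mul(Rational(1, 2), 276)) = Add(-2, 138) = 136)
Mul(h, Function('D')(Add(Add(-15, 138), Function('W')(-13, 7)), I)) = Mul(-10, -147) = 1470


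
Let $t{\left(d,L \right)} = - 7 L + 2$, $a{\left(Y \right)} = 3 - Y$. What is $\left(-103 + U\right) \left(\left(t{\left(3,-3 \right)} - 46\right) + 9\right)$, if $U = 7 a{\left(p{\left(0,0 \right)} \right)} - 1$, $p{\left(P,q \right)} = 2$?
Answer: $1358$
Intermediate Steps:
$t{\left(d,L \right)} = 2 - 7 L$
$U = 6$ ($U = 7 \left(3 - 2\right) - 1 = 7 \cdot 1 - 1 = 7 - 1 = 6$)
$\left(-103 + U\right) \left(\left(t{\left(3,-3 \right)} - 46\right) + 9\right) = \left(-103 + 6\right) \left(\left(\left(2 - -21\right) - 46\right) + 9\right) = - 97 \left(\left(\left(2 + 21\right) - 46\right) + 9\right) = - 97 \left(\left(23 - 46\right) + 9\right) = - 97 \left(-23 + 9\right) = \left(-97\right) \left(-14\right) = 1358$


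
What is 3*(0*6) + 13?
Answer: 13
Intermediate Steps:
3*(0*6) + 13 = 3*0 + 13 = 0 + 13 = 13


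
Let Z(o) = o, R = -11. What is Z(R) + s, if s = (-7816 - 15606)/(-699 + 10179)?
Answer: -63851/4740 ≈ -13.471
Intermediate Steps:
s = -11711/4740 (s = -23422/9480 = -23422*1/9480 = -11711/4740 ≈ -2.4707)
Z(R) + s = -11 - 11711/4740 = -63851/4740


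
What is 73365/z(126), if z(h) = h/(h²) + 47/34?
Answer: 78573915/1489 ≈ 52770.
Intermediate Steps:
z(h) = 47/34 + 1/h (z(h) = h/h² + 47*(1/34) = 1/h + 47/34 = 47/34 + 1/h)
73365/z(126) = 73365/(47/34 + 1/126) = 73365/(1489/1071) = 73365*(1071/1489) = 78573915/1489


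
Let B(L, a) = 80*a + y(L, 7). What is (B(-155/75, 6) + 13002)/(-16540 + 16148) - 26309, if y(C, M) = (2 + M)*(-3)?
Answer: -10326583/392 ≈ -26343.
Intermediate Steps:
y(C, M) = -6 - 3*M
B(L, a) = -27 + 80*a (B(L, a) = 80*a + (-6 - 3*7) = 80*a + (-6 - 21) = 80*a - 27 = -27 + 80*a)
(B(-155/75, 6) + 13002)/(-16540 + 16148) - 26309 = ((-27 + 80*6) + 13002)/(-16540 + 16148) - 26309 = ((-27 + 480) + 13002)/(-392) - 26309 = (453 + 13002)*(-1/392) - 26309 = 13455*(-1/392) - 26309 = -13455/392 - 26309 = -10326583/392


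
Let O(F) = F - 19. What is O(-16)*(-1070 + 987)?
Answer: 2905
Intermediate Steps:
O(F) = -19 + F
O(-16)*(-1070 + 987) = (-19 - 16)*(-1070 + 987) = -35*(-83) = 2905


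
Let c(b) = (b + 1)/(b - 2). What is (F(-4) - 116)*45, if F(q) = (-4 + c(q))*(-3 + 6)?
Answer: -11385/2 ≈ -5692.5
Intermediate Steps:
c(b) = (1 + b)/(-2 + b)
F(q) = -12 + 3*(1 + q)/(-2 + q) (F(q) = (-4 + (1 + q)/(-2 + q))*(-3 + 6) = (-4 + (1 + q)/(-2 + q))*3 = -12 + 3*(1 + q)/(-2 + q))
(F(-4) - 116)*45 = (9*(3 - 1*(-4))/(-2 - 4) - 116)*45 = (9*(3 + 4)/(-6) - 116)*45 = (9*(-1/6)*7 - 116)*45 = (-21/2 - 116)*45 = -253/2*45 = -11385/2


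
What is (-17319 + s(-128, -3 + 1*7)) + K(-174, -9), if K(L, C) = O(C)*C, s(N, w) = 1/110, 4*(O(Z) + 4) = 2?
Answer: -950812/55 ≈ -17288.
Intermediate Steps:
O(Z) = -7/2 (O(Z) = -4 + (1/4)*2 = -4 + 1/2 = -7/2)
s(N, w) = 1/110
K(L, C) = -7*C/2
(-17319 + s(-128, -3 + 1*7)) + K(-174, -9) = (-17319 + 1/110) - 7/2*(-9) = -1905089/110 + 63/2 = -950812/55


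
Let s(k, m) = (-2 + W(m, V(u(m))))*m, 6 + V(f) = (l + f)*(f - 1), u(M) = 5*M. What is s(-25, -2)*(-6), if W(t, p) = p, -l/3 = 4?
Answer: 2808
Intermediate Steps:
l = -12 (l = -3*4 = -12)
V(f) = -6 + (-1 + f)*(-12 + f) (V(f) = -6 + (-12 + f)*(f - 1) = -6 + (-12 + f)*(-1 + f) = -6 + (-1 + f)*(-12 + f))
s(k, m) = m*(4 - 65*m + 25*m²) (s(k, m) = (-2 + (6 + (5*m)² - 65*m))*m = (-2 + (6 + 25*m² - 65*m))*m = (-2 + (6 - 65*m + 25*m²))*m = (4 - 65*m + 25*m²)*m = m*(4 - 65*m + 25*m²))
s(-25, -2)*(-6) = -2*(4 - 65*(-2) + 25*(-2)²)*(-6) = -2*(4 + 130 + 25*4)*(-6) = -2*(4 + 130 + 100)*(-6) = -2*234*(-6) = -468*(-6) = 2808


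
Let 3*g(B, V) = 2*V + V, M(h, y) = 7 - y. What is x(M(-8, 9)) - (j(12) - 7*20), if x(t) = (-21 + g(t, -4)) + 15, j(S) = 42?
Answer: 88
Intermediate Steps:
g(B, V) = V (g(B, V) = (2*V + V)/3 = (3*V)/3 = V)
x(t) = -10 (x(t) = (-21 - 4) + 15 = -25 + 15 = -10)
x(M(-8, 9)) - (j(12) - 7*20) = -10 - (42 - 7*20) = -10 - (42 - 140) = -10 - 1*(-98) = -10 + 98 = 88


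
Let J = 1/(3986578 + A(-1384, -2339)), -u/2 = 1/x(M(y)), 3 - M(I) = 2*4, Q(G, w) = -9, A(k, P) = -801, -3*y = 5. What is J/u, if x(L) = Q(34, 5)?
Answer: 9/7971554 ≈ 1.1290e-6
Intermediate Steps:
y = -5/3 (y = -⅓*5 = -5/3 ≈ -1.6667)
M(I) = -5 (M(I) = 3 - 2*4 = 3 - 1*8 = 3 - 8 = -5)
x(L) = -9
u = 2/9 (u = -2/(-9) = -2*(-⅑) = 2/9 ≈ 0.22222)
J = 1/3985777 (J = 1/(3986578 - 801) = 1/3985777 ≈ 2.5089e-7)
J/u = 1/(3985777*(2/9)) = (1/3985777)*(9/2) = 9/7971554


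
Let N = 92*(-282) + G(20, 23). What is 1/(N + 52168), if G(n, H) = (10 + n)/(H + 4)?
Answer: 9/236026 ≈ 3.8131e-5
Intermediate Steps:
G(n, H) = (10 + n)/(4 + H)
N = -233486/9 (N = 92*(-282) + (10 + 20)/(4 + 23) = -25944 + 30/27 = -25944 + (1/27)*30 = -25944 + 10/9 = -233486/9 ≈ -25943.)
1/(N + 52168) = 1/(-233486/9 + 52168) = 1/(236026/9) = 9/236026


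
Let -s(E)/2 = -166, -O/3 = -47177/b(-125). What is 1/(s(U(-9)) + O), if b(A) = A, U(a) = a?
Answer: -125/100031 ≈ -0.0012496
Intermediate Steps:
O = -141531/125 (O = -(-141531)/(-125) = -(-141531)*(-1)/125 = -3*47177/125 = -141531/125 ≈ -1132.2)
s(E) = 332 (s(E) = -2*(-166) = 332)
1/(s(U(-9)) + O) = 1/(332 - 141531/125) = 1/(-100031/125) = -125/100031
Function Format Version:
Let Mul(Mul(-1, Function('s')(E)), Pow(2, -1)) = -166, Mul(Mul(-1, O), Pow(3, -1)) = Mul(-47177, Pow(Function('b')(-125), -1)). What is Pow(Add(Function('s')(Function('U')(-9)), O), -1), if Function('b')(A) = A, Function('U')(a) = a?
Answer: Rational(-125, 100031) ≈ -0.0012496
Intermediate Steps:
O = Rational(-141531, 125) (O = Mul(-3, Mul(-47177, Pow(-125, -1))) = Mul(-3, Mul(-47177, Rational(-1, 125))) = Mul(-3, Rational(47177, 125)) = Rational(-141531, 125) ≈ -1132.2)
Function('s')(E) = 332 (Function('s')(E) = Mul(-2, -166) = 332)
Pow(Add(Function('s')(Function('U')(-9)), O), -1) = Pow(Add(332, Rational(-141531, 125)), -1) = Pow(Rational(-100031, 125), -1) = Rational(-125, 100031)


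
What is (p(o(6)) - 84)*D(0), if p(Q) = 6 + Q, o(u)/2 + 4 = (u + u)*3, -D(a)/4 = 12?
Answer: 672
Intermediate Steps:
D(a) = -48 (D(a) = -4*12 = -48)
o(u) = -8 + 12*u (o(u) = -8 + 2*((u + u)*3) = -8 + 2*((2*u)*3) = -8 + 2*(6*u) = -8 + 12*u)
(p(o(6)) - 84)*D(0) = ((6 + (-8 + 12*6)) - 84)*(-48) = ((6 + (-8 + 72)) - 84)*(-48) = ((6 + 64) - 84)*(-48) = (70 - 84)*(-48) = -14*(-48) = 672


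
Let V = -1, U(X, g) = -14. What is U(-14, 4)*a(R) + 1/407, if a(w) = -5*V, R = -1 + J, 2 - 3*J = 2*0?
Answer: -28489/407 ≈ -69.998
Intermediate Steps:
J = 2/3 (J = 2/3 - 2*0/3 = 2/3 - 1/3*0 = 2/3 + 0 = 2/3 ≈ 0.66667)
R = -1/3 (R = -1 + 2/3 = -1/3 ≈ -0.33333)
a(w) = 5 (a(w) = -5*(-1) = 5)
U(-14, 4)*a(R) + 1/407 = -14*5 + 1/407 = -70 + 1/407 = -28489/407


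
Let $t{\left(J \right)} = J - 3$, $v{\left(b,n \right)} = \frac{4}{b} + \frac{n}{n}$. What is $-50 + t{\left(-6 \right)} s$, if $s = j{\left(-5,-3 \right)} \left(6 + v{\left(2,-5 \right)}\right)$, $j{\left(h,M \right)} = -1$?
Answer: $31$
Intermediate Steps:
$v{\left(b,n \right)} = 1 + \frac{4}{b}$ ($v{\left(b,n \right)} = \frac{4}{b} + 1 = 1 + \frac{4}{b}$)
$s = -9$ ($s = - (6 + \frac{4 + 2}{2}) = - (6 + \frac{1}{2} \cdot 6) = - (6 + 3) = \left(-1\right) 9 = -9$)
$t{\left(J \right)} = -3 + J$ ($t{\left(J \right)} = J - 3 = -3 + J$)
$-50 + t{\left(-6 \right)} s = -50 + \left(-3 - 6\right) \left(-9\right) = -50 - -81 = -50 + 81 = 31$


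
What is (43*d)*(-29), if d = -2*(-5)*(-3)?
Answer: 37410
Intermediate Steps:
d = -30 (d = 10*(-3) = -30)
(43*d)*(-29) = (43*(-30))*(-29) = -1290*(-29) = 37410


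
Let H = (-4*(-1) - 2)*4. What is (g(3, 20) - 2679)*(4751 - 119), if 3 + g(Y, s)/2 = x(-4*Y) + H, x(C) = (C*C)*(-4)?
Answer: -17698872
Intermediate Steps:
x(C) = -4*C² (x(C) = C²*(-4) = -4*C²)
H = 8 (H = (4 - 2)*4 = 2*4 = 8)
g(Y, s) = 10 - 128*Y² (g(Y, s) = -6 + 2*(-4*16*Y² + 8) = -6 + 2*(-64*Y² + 8) = -6 + 2*(8 - 64*Y²) = -6 + (16 - 128*Y²) = 10 - 128*Y²)
(g(3, 20) - 2679)*(4751 - 119) = ((10 - 128*3²) - 2679)*(4751 - 119) = ((10 - 128*9) - 2679)*4632 = ((10 - 1152) - 2679)*4632 = (-1142 - 2679)*4632 = -3821*4632 = -17698872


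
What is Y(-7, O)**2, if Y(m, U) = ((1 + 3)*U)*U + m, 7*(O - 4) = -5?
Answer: 3143529/2401 ≈ 1309.3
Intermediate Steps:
O = 23/7 (O = 4 + (1/7)*(-5) = 4 - 5/7 = 23/7 ≈ 3.2857)
Y(m, U) = m + 4*U**2 (Y(m, U) = (4*U)*U + m = 4*U**2 + m = m + 4*U**2)
Y(-7, O)**2 = (-7 + 4*(23/7)**2)**2 = (-7 + 4*(529/49))**2 = (-7 + 2116/49)**2 = (1773/49)**2 = 3143529/2401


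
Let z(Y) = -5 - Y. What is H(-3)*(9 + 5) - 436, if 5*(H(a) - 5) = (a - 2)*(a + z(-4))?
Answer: -310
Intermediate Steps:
H(a) = 5 + (-1 + a)*(-2 + a)/5 (H(a) = 5 + ((a - 2)*(a + (-5 - 1*(-4))))/5 = 5 + ((-2 + a)*(a + (-5 + 4)))/5 = 5 + ((-2 + a)*(a - 1))/5 = 5 + ((-2 + a)*(-1 + a))/5 = 5 + ((-1 + a)*(-2 + a))/5 = 5 + (-1 + a)*(-2 + a)/5)
H(-3)*(9 + 5) - 436 = (27/5 - ⅗*(-3) + (⅕)*(-3)²)*(9 + 5) - 436 = (27/5 + 9/5 + (⅕)*9)*14 - 436 = (27/5 + 9/5 + 9/5)*14 - 436 = 9*14 - 436 = 126 - 436 = -310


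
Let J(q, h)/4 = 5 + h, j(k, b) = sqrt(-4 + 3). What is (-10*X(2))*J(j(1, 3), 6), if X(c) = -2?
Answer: 880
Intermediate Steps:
j(k, b) = I (j(k, b) = sqrt(-1) = I)
J(q, h) = 20 + 4*h (J(q, h) = 4*(5 + h) = 20 + 4*h)
(-10*X(2))*J(j(1, 3), 6) = (-10*(-2))*(20 + 4*6) = 20*(20 + 24) = 20*44 = 880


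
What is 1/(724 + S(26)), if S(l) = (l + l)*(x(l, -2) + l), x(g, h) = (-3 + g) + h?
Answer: 1/3168 ≈ 0.00031566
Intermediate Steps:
x(g, h) = -3 + g + h
S(l) = 2*l*(-5 + 2*l) (S(l) = (l + l)*((-3 + l - 2) + l) = (2*l)*((-5 + l) + l) = (2*l)*(-5 + 2*l) = 2*l*(-5 + 2*l))
1/(724 + S(26)) = 1/(724 + 2*26*(-5 + 2*26)) = 1/(724 + 2*26*(-5 + 52)) = 1/(724 + 2*26*47) = 1/(724 + 2444) = 1/3168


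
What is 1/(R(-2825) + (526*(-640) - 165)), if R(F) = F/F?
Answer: -1/336804 ≈ -2.9691e-6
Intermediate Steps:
R(F) = 1
1/(R(-2825) + (526*(-640) - 165)) = 1/(1 + (526*(-640) - 165)) = 1/(1 + (-336640 - 165)) = 1/(1 - 336805) = 1/(-336804) = -1/336804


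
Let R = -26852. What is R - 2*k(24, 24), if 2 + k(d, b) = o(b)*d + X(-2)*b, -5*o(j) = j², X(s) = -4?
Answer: -105632/5 ≈ -21126.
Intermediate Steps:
o(j) = -j²/5
k(d, b) = -2 - 4*b - d*b²/5 (k(d, b) = -2 + ((-b²/5)*d - 4*b) = -2 + (-d*b²/5 - 4*b) = -2 + (-4*b - d*b²/5) = -2 - 4*b - d*b²/5)
R - 2*k(24, 24) = -26852 - 2*(-2 - 4*24 - ⅕*24*24²) = -26852 - 2*(-2 - 96 - ⅕*24*576) = -26852 - 2*(-2 - 96 - 13824/5) = -26852 - 2*(-14314)/5 = -26852 - 1*(-28628/5) = -26852 + 28628/5 = -105632/5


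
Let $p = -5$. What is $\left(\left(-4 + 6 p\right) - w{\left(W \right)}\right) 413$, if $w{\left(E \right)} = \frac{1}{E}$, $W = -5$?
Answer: $- \frac{69797}{5} \approx -13959.0$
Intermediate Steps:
$\left(\left(-4 + 6 p\right) - w{\left(W \right)}\right) 413 = \left(\left(-4 + 6 \left(-5\right)\right) - \frac{1}{-5}\right) 413 = \left(\left(-4 - 30\right) - - \frac{1}{5}\right) 413 = \left(-34 + \frac{1}{5}\right) 413 = \left(- \frac{169}{5}\right) 413 = - \frac{69797}{5}$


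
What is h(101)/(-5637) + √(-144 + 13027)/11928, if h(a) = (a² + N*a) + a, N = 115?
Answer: -21917/5637 + √12883/11928 ≈ -3.8785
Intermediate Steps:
h(a) = a² + 116*a (h(a) = (a² + 115*a) + a = a² + 116*a)
h(101)/(-5637) + √(-144 + 13027)/11928 = (101*(116 + 101))/(-5637) + √(-144 + 13027)/11928 = (101*217)*(-1/5637) + √12883*(1/11928) = 21917*(-1/5637) + √12883/11928 = -21917/5637 + √12883/11928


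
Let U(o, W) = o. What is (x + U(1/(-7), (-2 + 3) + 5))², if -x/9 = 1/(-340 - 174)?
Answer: 203401/12945604 ≈ 0.015712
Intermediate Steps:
x = 9/514 (x = -9/(-340 - 174) = -9/(-514) = -9*(-1/514) = 9/514 ≈ 0.017510)
(x + U(1/(-7), (-2 + 3) + 5))² = (9/514 + 1/(-7))² = (9/514 - ⅐)² = (-451/3598)² = 203401/12945604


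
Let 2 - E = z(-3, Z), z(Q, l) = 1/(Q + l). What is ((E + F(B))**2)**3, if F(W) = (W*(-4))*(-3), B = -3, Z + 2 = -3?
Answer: 396109944105121/262144 ≈ 1.5110e+9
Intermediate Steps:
Z = -5 (Z = -2 - 3 = -5)
E = 17/8 (E = 2 - 1/(-3 - 5) = 2 - 1/(-8) = 2 - 1*(-1/8) = 2 + 1/8 = 17/8 ≈ 2.1250)
F(W) = 12*W (F(W) = -4*W*(-3) = 12*W)
((E + F(B))**2)**3 = ((17/8 + 12*(-3))**2)**3 = ((17/8 - 36)**2)**3 = ((-271/8)**2)**3 = (73441/64)**3 = 396109944105121/262144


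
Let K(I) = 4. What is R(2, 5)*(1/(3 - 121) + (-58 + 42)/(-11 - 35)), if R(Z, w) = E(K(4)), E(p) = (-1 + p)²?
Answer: 8289/2714 ≈ 3.0542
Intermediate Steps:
R(Z, w) = 9 (R(Z, w) = (-1 + 4)² = 3² = 9)
R(2, 5)*(1/(3 - 121) + (-58 + 42)/(-11 - 35)) = 9*(1/(3 - 121) + (-58 + 42)/(-11 - 35)) = 9*(1/(-118) - 16/(-46)) = 9*(-1/118 - 16*(-1/46)) = 9*(-1/118 + 8/23) = 9*(921/2714) = 8289/2714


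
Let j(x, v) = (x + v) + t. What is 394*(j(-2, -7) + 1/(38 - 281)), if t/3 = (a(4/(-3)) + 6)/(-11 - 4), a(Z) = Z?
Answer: -4757156/1215 ≈ -3915.4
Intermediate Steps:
t = -14/15 (t = 3*((4/(-3) + 6)/(-11 - 4)) = 3*((4*(-⅓) + 6)/(-15)) = 3*((-4/3 + 6)*(-1/15)) = 3*((14/3)*(-1/15)) = 3*(-14/45) = -14/15 ≈ -0.93333)
j(x, v) = -14/15 + v + x (j(x, v) = (x + v) - 14/15 = (v + x) - 14/15 = -14/15 + v + x)
394*(j(-2, -7) + 1/(38 - 281)) = 394*((-14/15 - 7 - 2) + 1/(38 - 281)) = 394*(-149/15 + 1/(-243)) = 394*(-149/15 - 1/243) = 394*(-12074/1215) = -4757156/1215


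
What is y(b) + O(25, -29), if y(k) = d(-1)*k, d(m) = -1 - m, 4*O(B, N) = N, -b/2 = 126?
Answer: -29/4 ≈ -7.2500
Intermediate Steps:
b = -252 (b = -2*126 = -252)
O(B, N) = N/4
y(k) = 0 (y(k) = (-1 - 1*(-1))*k = (-1 + 1)*k = 0*k = 0)
y(b) + O(25, -29) = 0 + (¼)*(-29) = 0 - 29/4 = -29/4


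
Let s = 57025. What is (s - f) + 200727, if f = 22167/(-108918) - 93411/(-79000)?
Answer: 41070820955513/159343000 ≈ 2.5775e+5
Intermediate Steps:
f = 155980487/159343000 (f = 22167*(-1/108918) - 93411*(-1/79000) = -821/4034 + 93411/79000 = 155980487/159343000 ≈ 0.97890)
(s - f) + 200727 = (57025 - 1*155980487/159343000) + 200727 = (57025 - 155980487/159343000) + 200727 = 9086378594513/159343000 + 200727 = 41070820955513/159343000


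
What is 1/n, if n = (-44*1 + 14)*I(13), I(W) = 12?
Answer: -1/360 ≈ -0.0027778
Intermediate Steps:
n = -360 (n = (-44*1 + 14)*12 = (-44 + 14)*12 = -30*12 = -360)
1/n = 1/(-360) = -1/360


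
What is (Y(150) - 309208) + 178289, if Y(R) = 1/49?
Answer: -6415030/49 ≈ -1.3092e+5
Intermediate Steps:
Y(R) = 1/49
(Y(150) - 309208) + 178289 = (1/49 - 309208) + 178289 = -15151191/49 + 178289 = -6415030/49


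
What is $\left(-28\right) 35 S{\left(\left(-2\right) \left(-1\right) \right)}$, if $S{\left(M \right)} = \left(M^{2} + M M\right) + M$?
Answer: $-9800$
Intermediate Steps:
$S{\left(M \right)} = M + 2 M^{2}$ ($S{\left(M \right)} = \left(M^{2} + M^{2}\right) + M = 2 M^{2} + M = M + 2 M^{2}$)
$\left(-28\right) 35 S{\left(\left(-2\right) \left(-1\right) \right)} = \left(-28\right) 35 \left(-2\right) \left(-1\right) \left(1 + 2 \left(\left(-2\right) \left(-1\right)\right)\right) = - 980 \cdot 2 \left(1 + 2 \cdot 2\right) = - 980 \cdot 2 \left(1 + 4\right) = - 980 \cdot 2 \cdot 5 = \left(-980\right) 10 = -9800$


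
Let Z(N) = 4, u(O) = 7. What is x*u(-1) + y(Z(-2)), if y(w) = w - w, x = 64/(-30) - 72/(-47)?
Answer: -2968/705 ≈ -4.2099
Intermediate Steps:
x = -424/705 (x = 64*(-1/30) - 72*(-1/47) = -32/15 + 72/47 = -424/705 ≈ -0.60142)
y(w) = 0
x*u(-1) + y(Z(-2)) = -424/705*7 + 0 = -2968/705 + 0 = -2968/705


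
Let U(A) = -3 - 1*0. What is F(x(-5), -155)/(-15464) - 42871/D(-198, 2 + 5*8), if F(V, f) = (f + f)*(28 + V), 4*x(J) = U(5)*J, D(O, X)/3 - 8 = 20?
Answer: -331065187/649488 ≈ -509.73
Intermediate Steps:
U(A) = -3 (U(A) = -3 + 0 = -3)
D(O, X) = 84 (D(O, X) = 24 + 3*20 = 24 + 60 = 84)
x(J) = -3*J/4 (x(J) = (-3*J)/4 = -3*J/4)
F(V, f) = 2*f*(28 + V) (F(V, f) = (2*f)*(28 + V) = 2*f*(28 + V))
F(x(-5), -155)/(-15464) - 42871/D(-198, 2 + 5*8) = (2*(-155)*(28 - ¾*(-5)))/(-15464) - 42871/84 = (2*(-155)*(28 + 15/4))*(-1/15464) - 42871*1/84 = (2*(-155)*(127/4))*(-1/15464) - 42871/84 = -19685/2*(-1/15464) - 42871/84 = 19685/30928 - 42871/84 = -331065187/649488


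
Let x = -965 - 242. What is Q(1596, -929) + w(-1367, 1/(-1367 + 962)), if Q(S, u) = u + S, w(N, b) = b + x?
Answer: -218701/405 ≈ -540.00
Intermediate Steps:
x = -1207
w(N, b) = -1207 + b (w(N, b) = b - 1207 = -1207 + b)
Q(S, u) = S + u
Q(1596, -929) + w(-1367, 1/(-1367 + 962)) = (1596 - 929) + (-1207 + 1/(-1367 + 962)) = 667 + (-1207 + 1/(-405)) = 667 + (-1207 - 1/405) = 667 - 488836/405 = -218701/405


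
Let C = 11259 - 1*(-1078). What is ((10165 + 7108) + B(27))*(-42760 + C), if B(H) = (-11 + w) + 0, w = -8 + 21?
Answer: -525557325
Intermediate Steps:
w = 13
C = 12337 (C = 11259 + 1078 = 12337)
B(H) = 2 (B(H) = (-11 + 13) + 0 = 2 + 0 = 2)
((10165 + 7108) + B(27))*(-42760 + C) = ((10165 + 7108) + 2)*(-42760 + 12337) = (17273 + 2)*(-30423) = 17275*(-30423) = -525557325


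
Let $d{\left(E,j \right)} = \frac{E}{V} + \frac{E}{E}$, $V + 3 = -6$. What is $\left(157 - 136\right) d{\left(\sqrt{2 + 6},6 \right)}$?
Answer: $21 - \frac{14 \sqrt{2}}{3} \approx 14.4$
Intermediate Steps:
$V = -9$ ($V = -3 - 6 = -9$)
$d{\left(E,j \right)} = 1 - \frac{E}{9}$ ($d{\left(E,j \right)} = \frac{E}{-9} + \frac{E}{E} = E \left(- \frac{1}{9}\right) + 1 = - \frac{E}{9} + 1 = 1 - \frac{E}{9}$)
$\left(157 - 136\right) d{\left(\sqrt{2 + 6},6 \right)} = \left(157 - 136\right) \left(1 - \frac{\sqrt{2 + 6}}{9}\right) = 21 \left(1 - \frac{\sqrt{8}}{9}\right) = 21 \left(1 - \frac{2 \sqrt{2}}{9}\right) = 21 - \frac{14 \sqrt{2}}{3}$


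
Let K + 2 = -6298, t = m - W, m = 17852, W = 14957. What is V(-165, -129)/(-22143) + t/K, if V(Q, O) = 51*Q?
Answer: -22403/281820 ≈ -0.079494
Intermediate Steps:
t = 2895 (t = 17852 - 1*14957 = 17852 - 14957 = 2895)
K = -6300 (K = -2 - 6298 = -6300)
V(-165, -129)/(-22143) + t/K = (51*(-165))/(-22143) + 2895/(-6300) = -8415*(-1/22143) + 2895*(-1/6300) = 255/671 - 193/420 = -22403/281820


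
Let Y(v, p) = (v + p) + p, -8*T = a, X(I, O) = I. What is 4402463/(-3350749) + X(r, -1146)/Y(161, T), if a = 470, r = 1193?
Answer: 7611872833/291515163 ≈ 26.111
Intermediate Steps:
T = -235/4 (T = -⅛*470 = -235/4 ≈ -58.750)
Y(v, p) = v + 2*p (Y(v, p) = (p + v) + p = v + 2*p)
4402463/(-3350749) + X(r, -1146)/Y(161, T) = 4402463/(-3350749) + 1193/(161 + 2*(-235/4)) = 4402463*(-1/3350749) + 1193/(161 - 235/2) = -4402463/3350749 + 1193/(87/2) = -4402463/3350749 + 1193*(2/87) = -4402463/3350749 + 2386/87 = 7611872833/291515163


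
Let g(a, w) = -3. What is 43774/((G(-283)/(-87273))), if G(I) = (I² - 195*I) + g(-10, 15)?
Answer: -3820288302/135271 ≈ -28242.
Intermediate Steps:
G(I) = -3 + I² - 195*I (G(I) = (I² - 195*I) - 3 = -3 + I² - 195*I)
43774/((G(-283)/(-87273))) = 43774/(((-3 + (-283)² - 195*(-283))/(-87273))) = 43774/(((-3 + 80089 + 55185)*(-1/87273))) = 43774/((135271*(-1/87273))) = 43774/(-135271/87273) = 43774*(-87273/135271) = -3820288302/135271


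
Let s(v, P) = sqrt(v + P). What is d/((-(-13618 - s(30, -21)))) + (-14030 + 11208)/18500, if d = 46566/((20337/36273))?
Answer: 5077735763551/854115020750 ≈ 5.9450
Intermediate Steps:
d = 563029506/6779 (d = 46566/((20337*(1/36273))) = 46566/(6779/12091) = 46566*(12091/6779) = 563029506/6779 ≈ 83055.)
s(v, P) = sqrt(P + v)
d/((-(-13618 - s(30, -21)))) + (-14030 + 11208)/18500 = 563029506/(6779*((-(-13618 - sqrt(-21 + 30))))) + (-14030 + 11208)/18500 = 563029506/(6779*((-(-13618 - sqrt(9))))) - 2822*1/18500 = 563029506/(6779*((-(-13618 - 1*3)))) - 1411/9250 = 563029506/(6779*((-(-13618 - 3)))) - 1411/9250 = 563029506/(6779*((-1*(-13621)))) - 1411/9250 = (563029506/6779)/13621 - 1411/9250 = (563029506/6779)*(1/13621) - 1411/9250 = 563029506/92336759 - 1411/9250 = 5077735763551/854115020750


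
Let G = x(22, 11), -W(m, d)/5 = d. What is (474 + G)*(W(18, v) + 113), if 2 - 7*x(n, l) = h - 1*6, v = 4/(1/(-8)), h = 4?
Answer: 129558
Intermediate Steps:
v = -32 (v = 4/(-⅛) = 4*(-8) = -32)
x(n, l) = 4/7 (x(n, l) = 2/7 - (4 - 1*6)/7 = 2/7 - (4 - 6)/7 = 2/7 - ⅐*(-2) = 2/7 + 2/7 = 4/7)
W(m, d) = -5*d
G = 4/7 ≈ 0.57143
(474 + G)*(W(18, v) + 113) = (474 + 4/7)*(-5*(-32) + 113) = 3322*(160 + 113)/7 = (3322/7)*273 = 129558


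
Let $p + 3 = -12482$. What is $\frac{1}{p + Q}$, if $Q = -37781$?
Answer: $- \frac{1}{50266} \approx -1.9894 \cdot 10^{-5}$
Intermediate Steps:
$p = -12485$ ($p = -3 - 12482 = -12485$)
$\frac{1}{p + Q} = \frac{1}{-12485 - 37781} = \frac{1}{-50266} = - \frac{1}{50266}$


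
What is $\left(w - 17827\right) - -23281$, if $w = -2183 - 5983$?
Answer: $-2712$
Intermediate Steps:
$w = -8166$
$\left(w - 17827\right) - -23281 = \left(-8166 - 17827\right) - -23281 = -25993 + 23281 = -2712$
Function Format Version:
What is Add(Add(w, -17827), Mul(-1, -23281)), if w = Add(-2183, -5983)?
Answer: -2712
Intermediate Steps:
w = -8166
Add(Add(w, -17827), Mul(-1, -23281)) = Add(Add(-8166, -17827), Mul(-1, -23281)) = Add(-25993, 23281) = -2712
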